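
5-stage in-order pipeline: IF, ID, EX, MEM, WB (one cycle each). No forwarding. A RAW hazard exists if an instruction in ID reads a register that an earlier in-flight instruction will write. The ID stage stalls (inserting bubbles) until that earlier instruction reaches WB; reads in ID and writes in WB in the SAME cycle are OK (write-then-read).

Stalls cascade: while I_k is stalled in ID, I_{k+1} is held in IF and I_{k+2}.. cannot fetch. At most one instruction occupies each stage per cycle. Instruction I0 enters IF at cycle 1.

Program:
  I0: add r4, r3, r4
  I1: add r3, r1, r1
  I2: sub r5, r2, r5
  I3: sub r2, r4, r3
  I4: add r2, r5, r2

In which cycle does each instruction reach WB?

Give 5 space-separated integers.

Answer: 5 6 7 9 12

Derivation:
I0 add r4 <- r3,r4: IF@1 ID@2 stall=0 (-) EX@3 MEM@4 WB@5
I1 add r3 <- r1,r1: IF@2 ID@3 stall=0 (-) EX@4 MEM@5 WB@6
I2 sub r5 <- r2,r5: IF@3 ID@4 stall=0 (-) EX@5 MEM@6 WB@7
I3 sub r2 <- r4,r3: IF@4 ID@5 stall=1 (RAW on I1.r3 (WB@6)) EX@7 MEM@8 WB@9
I4 add r2 <- r5,r2: IF@5 ID@7 stall=2 (RAW on I3.r2 (WB@9)) EX@10 MEM@11 WB@12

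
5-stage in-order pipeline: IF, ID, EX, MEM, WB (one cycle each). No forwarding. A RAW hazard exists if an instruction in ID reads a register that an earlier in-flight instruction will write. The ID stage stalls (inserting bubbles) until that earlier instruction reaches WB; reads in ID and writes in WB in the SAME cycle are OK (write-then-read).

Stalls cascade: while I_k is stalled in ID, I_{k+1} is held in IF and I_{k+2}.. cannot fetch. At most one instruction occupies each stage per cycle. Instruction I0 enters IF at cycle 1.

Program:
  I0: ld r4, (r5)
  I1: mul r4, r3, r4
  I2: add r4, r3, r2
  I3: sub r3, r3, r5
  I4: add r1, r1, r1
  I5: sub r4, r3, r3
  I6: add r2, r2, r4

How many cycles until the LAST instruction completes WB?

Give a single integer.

Answer: 16

Derivation:
I0 ld r4 <- r5: IF@1 ID@2 stall=0 (-) EX@3 MEM@4 WB@5
I1 mul r4 <- r3,r4: IF@2 ID@3 stall=2 (RAW on I0.r4 (WB@5)) EX@6 MEM@7 WB@8
I2 add r4 <- r3,r2: IF@3 ID@6 stall=0 (-) EX@7 MEM@8 WB@9
I3 sub r3 <- r3,r5: IF@6 ID@7 stall=0 (-) EX@8 MEM@9 WB@10
I4 add r1 <- r1,r1: IF@7 ID@8 stall=0 (-) EX@9 MEM@10 WB@11
I5 sub r4 <- r3,r3: IF@8 ID@9 stall=1 (RAW on I3.r3 (WB@10)) EX@11 MEM@12 WB@13
I6 add r2 <- r2,r4: IF@9 ID@11 stall=2 (RAW on I5.r4 (WB@13)) EX@14 MEM@15 WB@16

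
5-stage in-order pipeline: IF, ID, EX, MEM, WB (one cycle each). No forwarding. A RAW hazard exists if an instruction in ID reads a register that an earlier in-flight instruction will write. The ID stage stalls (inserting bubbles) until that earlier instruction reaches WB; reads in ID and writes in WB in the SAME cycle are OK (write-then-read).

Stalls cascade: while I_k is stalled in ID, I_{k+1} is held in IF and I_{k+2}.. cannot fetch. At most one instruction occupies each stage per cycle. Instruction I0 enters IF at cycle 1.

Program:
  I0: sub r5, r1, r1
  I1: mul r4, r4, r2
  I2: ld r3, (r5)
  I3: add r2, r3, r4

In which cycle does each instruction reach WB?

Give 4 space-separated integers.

Answer: 5 6 8 11

Derivation:
I0 sub r5 <- r1,r1: IF@1 ID@2 stall=0 (-) EX@3 MEM@4 WB@5
I1 mul r4 <- r4,r2: IF@2 ID@3 stall=0 (-) EX@4 MEM@5 WB@6
I2 ld r3 <- r5: IF@3 ID@4 stall=1 (RAW on I0.r5 (WB@5)) EX@6 MEM@7 WB@8
I3 add r2 <- r3,r4: IF@4 ID@6 stall=2 (RAW on I2.r3 (WB@8)) EX@9 MEM@10 WB@11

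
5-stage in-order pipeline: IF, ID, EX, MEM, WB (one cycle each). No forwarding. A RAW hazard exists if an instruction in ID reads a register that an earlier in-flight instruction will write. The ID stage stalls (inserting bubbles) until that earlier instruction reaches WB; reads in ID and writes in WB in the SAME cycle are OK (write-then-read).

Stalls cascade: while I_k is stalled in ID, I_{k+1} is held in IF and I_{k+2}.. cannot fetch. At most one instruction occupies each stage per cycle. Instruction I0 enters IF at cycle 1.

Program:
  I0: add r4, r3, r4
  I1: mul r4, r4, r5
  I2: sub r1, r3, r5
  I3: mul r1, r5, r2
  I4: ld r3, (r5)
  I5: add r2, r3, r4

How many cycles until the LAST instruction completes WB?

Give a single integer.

Answer: 14

Derivation:
I0 add r4 <- r3,r4: IF@1 ID@2 stall=0 (-) EX@3 MEM@4 WB@5
I1 mul r4 <- r4,r5: IF@2 ID@3 stall=2 (RAW on I0.r4 (WB@5)) EX@6 MEM@7 WB@8
I2 sub r1 <- r3,r5: IF@3 ID@6 stall=0 (-) EX@7 MEM@8 WB@9
I3 mul r1 <- r5,r2: IF@6 ID@7 stall=0 (-) EX@8 MEM@9 WB@10
I4 ld r3 <- r5: IF@7 ID@8 stall=0 (-) EX@9 MEM@10 WB@11
I5 add r2 <- r3,r4: IF@8 ID@9 stall=2 (RAW on I4.r3 (WB@11)) EX@12 MEM@13 WB@14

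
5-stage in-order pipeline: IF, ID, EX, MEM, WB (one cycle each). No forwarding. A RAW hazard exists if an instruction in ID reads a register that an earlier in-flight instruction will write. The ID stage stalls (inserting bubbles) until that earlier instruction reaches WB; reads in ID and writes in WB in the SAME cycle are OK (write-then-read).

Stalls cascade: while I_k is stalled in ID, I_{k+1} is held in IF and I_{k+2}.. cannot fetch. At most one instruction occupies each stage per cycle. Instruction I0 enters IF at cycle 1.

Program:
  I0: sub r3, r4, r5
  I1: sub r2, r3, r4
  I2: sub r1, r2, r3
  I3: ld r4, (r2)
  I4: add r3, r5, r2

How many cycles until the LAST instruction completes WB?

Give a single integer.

Answer: 13

Derivation:
I0 sub r3 <- r4,r5: IF@1 ID@2 stall=0 (-) EX@3 MEM@4 WB@5
I1 sub r2 <- r3,r4: IF@2 ID@3 stall=2 (RAW on I0.r3 (WB@5)) EX@6 MEM@7 WB@8
I2 sub r1 <- r2,r3: IF@3 ID@6 stall=2 (RAW on I1.r2 (WB@8)) EX@9 MEM@10 WB@11
I3 ld r4 <- r2: IF@6 ID@9 stall=0 (-) EX@10 MEM@11 WB@12
I4 add r3 <- r5,r2: IF@9 ID@10 stall=0 (-) EX@11 MEM@12 WB@13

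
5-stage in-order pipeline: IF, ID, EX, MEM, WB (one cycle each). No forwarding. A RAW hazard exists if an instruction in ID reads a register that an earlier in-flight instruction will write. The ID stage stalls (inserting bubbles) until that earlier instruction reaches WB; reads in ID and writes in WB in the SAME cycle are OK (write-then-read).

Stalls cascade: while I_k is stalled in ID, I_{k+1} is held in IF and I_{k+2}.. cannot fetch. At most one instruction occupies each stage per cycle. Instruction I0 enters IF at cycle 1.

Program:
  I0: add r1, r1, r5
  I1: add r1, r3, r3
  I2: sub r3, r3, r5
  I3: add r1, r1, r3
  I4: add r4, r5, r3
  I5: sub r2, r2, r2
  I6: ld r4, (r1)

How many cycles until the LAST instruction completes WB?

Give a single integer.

I0 add r1 <- r1,r5: IF@1 ID@2 stall=0 (-) EX@3 MEM@4 WB@5
I1 add r1 <- r3,r3: IF@2 ID@3 stall=0 (-) EX@4 MEM@5 WB@6
I2 sub r3 <- r3,r5: IF@3 ID@4 stall=0 (-) EX@5 MEM@6 WB@7
I3 add r1 <- r1,r3: IF@4 ID@5 stall=2 (RAW on I2.r3 (WB@7)) EX@8 MEM@9 WB@10
I4 add r4 <- r5,r3: IF@5 ID@8 stall=0 (-) EX@9 MEM@10 WB@11
I5 sub r2 <- r2,r2: IF@8 ID@9 stall=0 (-) EX@10 MEM@11 WB@12
I6 ld r4 <- r1: IF@9 ID@10 stall=0 (-) EX@11 MEM@12 WB@13

Answer: 13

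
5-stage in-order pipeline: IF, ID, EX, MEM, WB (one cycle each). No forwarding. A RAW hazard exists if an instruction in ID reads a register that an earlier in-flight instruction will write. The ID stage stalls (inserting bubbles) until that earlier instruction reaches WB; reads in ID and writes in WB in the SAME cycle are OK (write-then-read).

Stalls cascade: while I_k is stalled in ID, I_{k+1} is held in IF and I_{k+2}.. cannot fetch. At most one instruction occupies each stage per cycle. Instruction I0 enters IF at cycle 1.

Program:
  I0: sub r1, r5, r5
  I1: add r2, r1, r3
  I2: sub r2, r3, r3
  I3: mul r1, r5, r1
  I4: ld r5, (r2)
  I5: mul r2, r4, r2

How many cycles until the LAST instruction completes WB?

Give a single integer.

Answer: 13

Derivation:
I0 sub r1 <- r5,r5: IF@1 ID@2 stall=0 (-) EX@3 MEM@4 WB@5
I1 add r2 <- r1,r3: IF@2 ID@3 stall=2 (RAW on I0.r1 (WB@5)) EX@6 MEM@7 WB@8
I2 sub r2 <- r3,r3: IF@3 ID@6 stall=0 (-) EX@7 MEM@8 WB@9
I3 mul r1 <- r5,r1: IF@6 ID@7 stall=0 (-) EX@8 MEM@9 WB@10
I4 ld r5 <- r2: IF@7 ID@8 stall=1 (RAW on I2.r2 (WB@9)) EX@10 MEM@11 WB@12
I5 mul r2 <- r4,r2: IF@8 ID@10 stall=0 (-) EX@11 MEM@12 WB@13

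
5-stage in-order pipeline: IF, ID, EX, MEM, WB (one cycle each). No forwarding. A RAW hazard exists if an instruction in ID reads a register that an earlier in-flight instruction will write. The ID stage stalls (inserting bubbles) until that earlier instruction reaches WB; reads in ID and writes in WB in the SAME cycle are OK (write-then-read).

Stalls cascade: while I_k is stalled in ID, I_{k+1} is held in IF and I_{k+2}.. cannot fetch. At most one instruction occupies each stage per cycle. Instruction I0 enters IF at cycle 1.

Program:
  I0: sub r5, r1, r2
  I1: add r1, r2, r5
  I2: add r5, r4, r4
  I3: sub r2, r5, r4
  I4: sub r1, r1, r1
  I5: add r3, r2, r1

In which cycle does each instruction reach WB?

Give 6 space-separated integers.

Answer: 5 8 9 12 13 16

Derivation:
I0 sub r5 <- r1,r2: IF@1 ID@2 stall=0 (-) EX@3 MEM@4 WB@5
I1 add r1 <- r2,r5: IF@2 ID@3 stall=2 (RAW on I0.r5 (WB@5)) EX@6 MEM@7 WB@8
I2 add r5 <- r4,r4: IF@3 ID@6 stall=0 (-) EX@7 MEM@8 WB@9
I3 sub r2 <- r5,r4: IF@6 ID@7 stall=2 (RAW on I2.r5 (WB@9)) EX@10 MEM@11 WB@12
I4 sub r1 <- r1,r1: IF@7 ID@10 stall=0 (-) EX@11 MEM@12 WB@13
I5 add r3 <- r2,r1: IF@10 ID@11 stall=2 (RAW on I4.r1 (WB@13)) EX@14 MEM@15 WB@16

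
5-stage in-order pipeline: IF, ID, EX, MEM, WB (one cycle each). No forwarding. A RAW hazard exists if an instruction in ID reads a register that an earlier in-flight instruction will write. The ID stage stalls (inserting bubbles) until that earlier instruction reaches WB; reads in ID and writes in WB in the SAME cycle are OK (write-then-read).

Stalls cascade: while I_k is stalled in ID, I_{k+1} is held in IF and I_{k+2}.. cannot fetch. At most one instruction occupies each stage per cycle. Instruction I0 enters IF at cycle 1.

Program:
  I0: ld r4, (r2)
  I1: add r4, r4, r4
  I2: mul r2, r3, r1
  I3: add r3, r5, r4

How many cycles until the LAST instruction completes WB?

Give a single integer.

Answer: 11

Derivation:
I0 ld r4 <- r2: IF@1 ID@2 stall=0 (-) EX@3 MEM@4 WB@5
I1 add r4 <- r4,r4: IF@2 ID@3 stall=2 (RAW on I0.r4 (WB@5)) EX@6 MEM@7 WB@8
I2 mul r2 <- r3,r1: IF@3 ID@6 stall=0 (-) EX@7 MEM@8 WB@9
I3 add r3 <- r5,r4: IF@6 ID@7 stall=1 (RAW on I1.r4 (WB@8)) EX@9 MEM@10 WB@11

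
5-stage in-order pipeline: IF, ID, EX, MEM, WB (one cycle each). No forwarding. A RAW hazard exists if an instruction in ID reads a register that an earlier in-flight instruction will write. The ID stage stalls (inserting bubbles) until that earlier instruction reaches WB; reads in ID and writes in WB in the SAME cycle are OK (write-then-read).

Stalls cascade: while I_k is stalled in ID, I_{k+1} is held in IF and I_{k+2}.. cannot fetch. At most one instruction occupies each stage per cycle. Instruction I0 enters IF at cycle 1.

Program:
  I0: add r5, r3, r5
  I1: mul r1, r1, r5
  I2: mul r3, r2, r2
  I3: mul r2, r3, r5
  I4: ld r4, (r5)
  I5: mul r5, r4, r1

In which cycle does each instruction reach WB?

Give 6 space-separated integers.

Answer: 5 8 9 12 13 16

Derivation:
I0 add r5 <- r3,r5: IF@1 ID@2 stall=0 (-) EX@3 MEM@4 WB@5
I1 mul r1 <- r1,r5: IF@2 ID@3 stall=2 (RAW on I0.r5 (WB@5)) EX@6 MEM@7 WB@8
I2 mul r3 <- r2,r2: IF@3 ID@6 stall=0 (-) EX@7 MEM@8 WB@9
I3 mul r2 <- r3,r5: IF@6 ID@7 stall=2 (RAW on I2.r3 (WB@9)) EX@10 MEM@11 WB@12
I4 ld r4 <- r5: IF@7 ID@10 stall=0 (-) EX@11 MEM@12 WB@13
I5 mul r5 <- r4,r1: IF@10 ID@11 stall=2 (RAW on I4.r4 (WB@13)) EX@14 MEM@15 WB@16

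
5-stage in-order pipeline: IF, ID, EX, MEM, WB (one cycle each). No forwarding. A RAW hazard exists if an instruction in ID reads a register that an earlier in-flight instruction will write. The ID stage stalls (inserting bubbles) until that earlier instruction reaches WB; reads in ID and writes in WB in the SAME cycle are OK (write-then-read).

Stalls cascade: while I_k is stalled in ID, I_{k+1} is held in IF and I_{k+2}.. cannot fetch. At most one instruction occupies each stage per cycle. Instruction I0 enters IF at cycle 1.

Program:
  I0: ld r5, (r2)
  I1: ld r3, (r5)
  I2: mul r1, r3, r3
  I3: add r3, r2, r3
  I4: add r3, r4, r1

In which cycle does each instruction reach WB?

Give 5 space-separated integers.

Answer: 5 8 11 12 14

Derivation:
I0 ld r5 <- r2: IF@1 ID@2 stall=0 (-) EX@3 MEM@4 WB@5
I1 ld r3 <- r5: IF@2 ID@3 stall=2 (RAW on I0.r5 (WB@5)) EX@6 MEM@7 WB@8
I2 mul r1 <- r3,r3: IF@3 ID@6 stall=2 (RAW on I1.r3 (WB@8)) EX@9 MEM@10 WB@11
I3 add r3 <- r2,r3: IF@6 ID@9 stall=0 (-) EX@10 MEM@11 WB@12
I4 add r3 <- r4,r1: IF@9 ID@10 stall=1 (RAW on I2.r1 (WB@11)) EX@12 MEM@13 WB@14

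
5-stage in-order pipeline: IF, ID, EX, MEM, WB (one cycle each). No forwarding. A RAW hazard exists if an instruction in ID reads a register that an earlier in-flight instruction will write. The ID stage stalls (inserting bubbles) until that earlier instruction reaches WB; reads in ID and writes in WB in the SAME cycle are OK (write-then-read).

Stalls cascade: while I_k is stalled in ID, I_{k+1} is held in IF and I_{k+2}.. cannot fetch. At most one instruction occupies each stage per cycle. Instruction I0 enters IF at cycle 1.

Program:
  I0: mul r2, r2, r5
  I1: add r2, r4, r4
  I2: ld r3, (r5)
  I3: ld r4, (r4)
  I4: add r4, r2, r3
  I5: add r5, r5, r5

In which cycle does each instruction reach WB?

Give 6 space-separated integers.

I0 mul r2 <- r2,r5: IF@1 ID@2 stall=0 (-) EX@3 MEM@4 WB@5
I1 add r2 <- r4,r4: IF@2 ID@3 stall=0 (-) EX@4 MEM@5 WB@6
I2 ld r3 <- r5: IF@3 ID@4 stall=0 (-) EX@5 MEM@6 WB@7
I3 ld r4 <- r4: IF@4 ID@5 stall=0 (-) EX@6 MEM@7 WB@8
I4 add r4 <- r2,r3: IF@5 ID@6 stall=1 (RAW on I2.r3 (WB@7)) EX@8 MEM@9 WB@10
I5 add r5 <- r5,r5: IF@6 ID@8 stall=0 (-) EX@9 MEM@10 WB@11

Answer: 5 6 7 8 10 11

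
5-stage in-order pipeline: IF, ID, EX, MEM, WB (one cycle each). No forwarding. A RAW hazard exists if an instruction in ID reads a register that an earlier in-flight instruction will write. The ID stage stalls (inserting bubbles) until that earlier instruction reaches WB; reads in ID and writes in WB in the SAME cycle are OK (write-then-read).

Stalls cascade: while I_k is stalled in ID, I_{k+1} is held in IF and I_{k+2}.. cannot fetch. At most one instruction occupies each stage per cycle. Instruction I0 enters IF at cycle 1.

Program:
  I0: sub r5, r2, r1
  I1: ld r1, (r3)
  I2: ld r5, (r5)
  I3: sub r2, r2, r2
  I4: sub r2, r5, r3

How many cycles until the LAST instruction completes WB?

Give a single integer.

Answer: 11

Derivation:
I0 sub r5 <- r2,r1: IF@1 ID@2 stall=0 (-) EX@3 MEM@4 WB@5
I1 ld r1 <- r3: IF@2 ID@3 stall=0 (-) EX@4 MEM@5 WB@6
I2 ld r5 <- r5: IF@3 ID@4 stall=1 (RAW on I0.r5 (WB@5)) EX@6 MEM@7 WB@8
I3 sub r2 <- r2,r2: IF@4 ID@6 stall=0 (-) EX@7 MEM@8 WB@9
I4 sub r2 <- r5,r3: IF@6 ID@7 stall=1 (RAW on I2.r5 (WB@8)) EX@9 MEM@10 WB@11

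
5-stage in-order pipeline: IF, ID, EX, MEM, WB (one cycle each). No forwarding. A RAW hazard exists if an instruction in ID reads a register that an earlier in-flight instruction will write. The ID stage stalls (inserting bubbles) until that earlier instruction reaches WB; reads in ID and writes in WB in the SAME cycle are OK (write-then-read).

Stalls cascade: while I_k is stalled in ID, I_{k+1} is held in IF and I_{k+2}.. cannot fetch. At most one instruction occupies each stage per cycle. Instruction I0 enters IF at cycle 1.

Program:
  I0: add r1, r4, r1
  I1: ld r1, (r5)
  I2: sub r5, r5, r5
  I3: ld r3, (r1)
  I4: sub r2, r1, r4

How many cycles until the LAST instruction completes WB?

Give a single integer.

I0 add r1 <- r4,r1: IF@1 ID@2 stall=0 (-) EX@3 MEM@4 WB@5
I1 ld r1 <- r5: IF@2 ID@3 stall=0 (-) EX@4 MEM@5 WB@6
I2 sub r5 <- r5,r5: IF@3 ID@4 stall=0 (-) EX@5 MEM@6 WB@7
I3 ld r3 <- r1: IF@4 ID@5 stall=1 (RAW on I1.r1 (WB@6)) EX@7 MEM@8 WB@9
I4 sub r2 <- r1,r4: IF@5 ID@7 stall=0 (-) EX@8 MEM@9 WB@10

Answer: 10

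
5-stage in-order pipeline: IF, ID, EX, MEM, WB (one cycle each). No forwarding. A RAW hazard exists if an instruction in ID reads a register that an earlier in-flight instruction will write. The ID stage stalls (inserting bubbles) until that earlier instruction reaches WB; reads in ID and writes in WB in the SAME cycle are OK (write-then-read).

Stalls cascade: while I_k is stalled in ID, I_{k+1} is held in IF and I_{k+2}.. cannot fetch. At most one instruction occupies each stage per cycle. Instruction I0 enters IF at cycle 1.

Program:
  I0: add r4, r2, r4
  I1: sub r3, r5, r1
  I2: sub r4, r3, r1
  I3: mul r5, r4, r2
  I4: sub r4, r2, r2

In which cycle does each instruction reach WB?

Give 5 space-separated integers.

Answer: 5 6 9 12 13

Derivation:
I0 add r4 <- r2,r4: IF@1 ID@2 stall=0 (-) EX@3 MEM@4 WB@5
I1 sub r3 <- r5,r1: IF@2 ID@3 stall=0 (-) EX@4 MEM@5 WB@6
I2 sub r4 <- r3,r1: IF@3 ID@4 stall=2 (RAW on I1.r3 (WB@6)) EX@7 MEM@8 WB@9
I3 mul r5 <- r4,r2: IF@4 ID@7 stall=2 (RAW on I2.r4 (WB@9)) EX@10 MEM@11 WB@12
I4 sub r4 <- r2,r2: IF@7 ID@10 stall=0 (-) EX@11 MEM@12 WB@13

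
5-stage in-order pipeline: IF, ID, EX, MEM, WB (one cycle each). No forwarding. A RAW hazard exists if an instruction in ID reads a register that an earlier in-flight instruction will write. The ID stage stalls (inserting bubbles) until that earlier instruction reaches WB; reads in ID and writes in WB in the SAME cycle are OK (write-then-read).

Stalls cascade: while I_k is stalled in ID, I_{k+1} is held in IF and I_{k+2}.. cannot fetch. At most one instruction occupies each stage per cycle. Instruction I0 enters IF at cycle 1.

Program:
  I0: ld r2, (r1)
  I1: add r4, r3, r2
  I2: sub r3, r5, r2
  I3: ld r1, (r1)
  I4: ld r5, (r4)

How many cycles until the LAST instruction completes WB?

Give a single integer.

I0 ld r2 <- r1: IF@1 ID@2 stall=0 (-) EX@3 MEM@4 WB@5
I1 add r4 <- r3,r2: IF@2 ID@3 stall=2 (RAW on I0.r2 (WB@5)) EX@6 MEM@7 WB@8
I2 sub r3 <- r5,r2: IF@3 ID@6 stall=0 (-) EX@7 MEM@8 WB@9
I3 ld r1 <- r1: IF@6 ID@7 stall=0 (-) EX@8 MEM@9 WB@10
I4 ld r5 <- r4: IF@7 ID@8 stall=0 (-) EX@9 MEM@10 WB@11

Answer: 11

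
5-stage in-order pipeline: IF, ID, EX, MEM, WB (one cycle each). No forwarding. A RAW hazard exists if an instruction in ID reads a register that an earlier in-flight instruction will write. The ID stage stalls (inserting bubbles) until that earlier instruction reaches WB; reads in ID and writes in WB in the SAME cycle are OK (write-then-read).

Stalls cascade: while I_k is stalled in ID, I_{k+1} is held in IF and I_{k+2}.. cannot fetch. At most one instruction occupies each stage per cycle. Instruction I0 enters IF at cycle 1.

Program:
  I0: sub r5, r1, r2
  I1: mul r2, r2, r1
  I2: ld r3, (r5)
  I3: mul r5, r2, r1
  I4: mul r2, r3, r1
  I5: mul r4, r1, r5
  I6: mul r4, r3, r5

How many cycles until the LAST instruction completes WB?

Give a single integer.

I0 sub r5 <- r1,r2: IF@1 ID@2 stall=0 (-) EX@3 MEM@4 WB@5
I1 mul r2 <- r2,r1: IF@2 ID@3 stall=0 (-) EX@4 MEM@5 WB@6
I2 ld r3 <- r5: IF@3 ID@4 stall=1 (RAW on I0.r5 (WB@5)) EX@6 MEM@7 WB@8
I3 mul r5 <- r2,r1: IF@4 ID@6 stall=0 (-) EX@7 MEM@8 WB@9
I4 mul r2 <- r3,r1: IF@6 ID@7 stall=1 (RAW on I2.r3 (WB@8)) EX@9 MEM@10 WB@11
I5 mul r4 <- r1,r5: IF@7 ID@9 stall=0 (-) EX@10 MEM@11 WB@12
I6 mul r4 <- r3,r5: IF@9 ID@10 stall=0 (-) EX@11 MEM@12 WB@13

Answer: 13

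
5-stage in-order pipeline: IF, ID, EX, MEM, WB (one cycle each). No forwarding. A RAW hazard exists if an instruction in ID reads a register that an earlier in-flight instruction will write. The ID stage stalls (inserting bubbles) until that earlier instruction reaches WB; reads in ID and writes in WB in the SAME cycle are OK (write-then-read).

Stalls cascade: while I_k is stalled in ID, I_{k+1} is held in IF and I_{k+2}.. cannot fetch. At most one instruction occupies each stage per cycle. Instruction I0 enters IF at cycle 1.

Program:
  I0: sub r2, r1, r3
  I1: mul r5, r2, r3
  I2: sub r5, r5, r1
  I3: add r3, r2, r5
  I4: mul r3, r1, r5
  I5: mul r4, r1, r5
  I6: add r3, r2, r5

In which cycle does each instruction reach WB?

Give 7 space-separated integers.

Answer: 5 8 11 14 15 16 17

Derivation:
I0 sub r2 <- r1,r3: IF@1 ID@2 stall=0 (-) EX@3 MEM@4 WB@5
I1 mul r5 <- r2,r3: IF@2 ID@3 stall=2 (RAW on I0.r2 (WB@5)) EX@6 MEM@7 WB@8
I2 sub r5 <- r5,r1: IF@3 ID@6 stall=2 (RAW on I1.r5 (WB@8)) EX@9 MEM@10 WB@11
I3 add r3 <- r2,r5: IF@6 ID@9 stall=2 (RAW on I2.r5 (WB@11)) EX@12 MEM@13 WB@14
I4 mul r3 <- r1,r5: IF@9 ID@12 stall=0 (-) EX@13 MEM@14 WB@15
I5 mul r4 <- r1,r5: IF@12 ID@13 stall=0 (-) EX@14 MEM@15 WB@16
I6 add r3 <- r2,r5: IF@13 ID@14 stall=0 (-) EX@15 MEM@16 WB@17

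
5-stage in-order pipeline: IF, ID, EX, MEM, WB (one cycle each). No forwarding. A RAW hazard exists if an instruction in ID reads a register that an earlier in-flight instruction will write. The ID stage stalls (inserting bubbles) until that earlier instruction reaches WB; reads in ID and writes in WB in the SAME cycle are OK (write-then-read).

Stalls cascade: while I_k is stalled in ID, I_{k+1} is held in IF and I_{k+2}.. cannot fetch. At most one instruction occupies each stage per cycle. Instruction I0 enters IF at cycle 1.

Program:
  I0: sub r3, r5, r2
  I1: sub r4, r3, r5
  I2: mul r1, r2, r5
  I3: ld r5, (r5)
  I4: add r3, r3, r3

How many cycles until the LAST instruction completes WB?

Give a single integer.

Answer: 11

Derivation:
I0 sub r3 <- r5,r2: IF@1 ID@2 stall=0 (-) EX@3 MEM@4 WB@5
I1 sub r4 <- r3,r5: IF@2 ID@3 stall=2 (RAW on I0.r3 (WB@5)) EX@6 MEM@7 WB@8
I2 mul r1 <- r2,r5: IF@3 ID@6 stall=0 (-) EX@7 MEM@8 WB@9
I3 ld r5 <- r5: IF@6 ID@7 stall=0 (-) EX@8 MEM@9 WB@10
I4 add r3 <- r3,r3: IF@7 ID@8 stall=0 (-) EX@9 MEM@10 WB@11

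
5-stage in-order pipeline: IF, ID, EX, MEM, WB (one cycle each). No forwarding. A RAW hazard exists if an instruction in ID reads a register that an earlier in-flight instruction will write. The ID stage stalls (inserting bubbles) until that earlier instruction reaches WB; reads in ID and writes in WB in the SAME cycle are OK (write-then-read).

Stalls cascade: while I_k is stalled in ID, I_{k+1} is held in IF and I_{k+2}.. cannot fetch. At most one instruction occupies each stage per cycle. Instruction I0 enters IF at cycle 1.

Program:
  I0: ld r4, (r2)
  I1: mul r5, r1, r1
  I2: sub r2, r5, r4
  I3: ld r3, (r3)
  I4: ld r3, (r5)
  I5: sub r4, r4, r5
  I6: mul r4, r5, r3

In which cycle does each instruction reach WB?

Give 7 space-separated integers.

Answer: 5 6 9 10 11 12 14

Derivation:
I0 ld r4 <- r2: IF@1 ID@2 stall=0 (-) EX@3 MEM@4 WB@5
I1 mul r5 <- r1,r1: IF@2 ID@3 stall=0 (-) EX@4 MEM@5 WB@6
I2 sub r2 <- r5,r4: IF@3 ID@4 stall=2 (RAW on I1.r5 (WB@6)) EX@7 MEM@8 WB@9
I3 ld r3 <- r3: IF@4 ID@7 stall=0 (-) EX@8 MEM@9 WB@10
I4 ld r3 <- r5: IF@7 ID@8 stall=0 (-) EX@9 MEM@10 WB@11
I5 sub r4 <- r4,r5: IF@8 ID@9 stall=0 (-) EX@10 MEM@11 WB@12
I6 mul r4 <- r5,r3: IF@9 ID@10 stall=1 (RAW on I4.r3 (WB@11)) EX@12 MEM@13 WB@14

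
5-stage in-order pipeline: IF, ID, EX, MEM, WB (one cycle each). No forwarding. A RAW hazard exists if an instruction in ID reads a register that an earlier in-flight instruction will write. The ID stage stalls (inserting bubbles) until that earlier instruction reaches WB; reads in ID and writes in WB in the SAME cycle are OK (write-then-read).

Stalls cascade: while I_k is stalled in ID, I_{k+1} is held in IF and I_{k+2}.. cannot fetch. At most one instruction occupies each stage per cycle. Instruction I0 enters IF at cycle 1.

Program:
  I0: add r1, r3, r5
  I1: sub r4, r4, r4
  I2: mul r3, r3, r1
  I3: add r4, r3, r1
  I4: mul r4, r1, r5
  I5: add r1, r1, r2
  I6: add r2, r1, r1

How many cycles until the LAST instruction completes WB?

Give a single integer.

I0 add r1 <- r3,r5: IF@1 ID@2 stall=0 (-) EX@3 MEM@4 WB@5
I1 sub r4 <- r4,r4: IF@2 ID@3 stall=0 (-) EX@4 MEM@5 WB@6
I2 mul r3 <- r3,r1: IF@3 ID@4 stall=1 (RAW on I0.r1 (WB@5)) EX@6 MEM@7 WB@8
I3 add r4 <- r3,r1: IF@4 ID@6 stall=2 (RAW on I2.r3 (WB@8)) EX@9 MEM@10 WB@11
I4 mul r4 <- r1,r5: IF@6 ID@9 stall=0 (-) EX@10 MEM@11 WB@12
I5 add r1 <- r1,r2: IF@9 ID@10 stall=0 (-) EX@11 MEM@12 WB@13
I6 add r2 <- r1,r1: IF@10 ID@11 stall=2 (RAW on I5.r1 (WB@13)) EX@14 MEM@15 WB@16

Answer: 16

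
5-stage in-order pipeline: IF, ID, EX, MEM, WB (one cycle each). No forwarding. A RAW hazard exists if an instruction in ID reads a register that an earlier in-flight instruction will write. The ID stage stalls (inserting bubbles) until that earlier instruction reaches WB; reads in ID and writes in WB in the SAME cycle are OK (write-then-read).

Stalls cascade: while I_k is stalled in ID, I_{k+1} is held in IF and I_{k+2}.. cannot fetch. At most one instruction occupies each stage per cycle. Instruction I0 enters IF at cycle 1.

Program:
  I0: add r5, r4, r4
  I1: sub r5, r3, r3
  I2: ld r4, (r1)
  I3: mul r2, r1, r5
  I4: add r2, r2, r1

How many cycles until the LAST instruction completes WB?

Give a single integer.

I0 add r5 <- r4,r4: IF@1 ID@2 stall=0 (-) EX@3 MEM@4 WB@5
I1 sub r5 <- r3,r3: IF@2 ID@3 stall=0 (-) EX@4 MEM@5 WB@6
I2 ld r4 <- r1: IF@3 ID@4 stall=0 (-) EX@5 MEM@6 WB@7
I3 mul r2 <- r1,r5: IF@4 ID@5 stall=1 (RAW on I1.r5 (WB@6)) EX@7 MEM@8 WB@9
I4 add r2 <- r2,r1: IF@5 ID@7 stall=2 (RAW on I3.r2 (WB@9)) EX@10 MEM@11 WB@12

Answer: 12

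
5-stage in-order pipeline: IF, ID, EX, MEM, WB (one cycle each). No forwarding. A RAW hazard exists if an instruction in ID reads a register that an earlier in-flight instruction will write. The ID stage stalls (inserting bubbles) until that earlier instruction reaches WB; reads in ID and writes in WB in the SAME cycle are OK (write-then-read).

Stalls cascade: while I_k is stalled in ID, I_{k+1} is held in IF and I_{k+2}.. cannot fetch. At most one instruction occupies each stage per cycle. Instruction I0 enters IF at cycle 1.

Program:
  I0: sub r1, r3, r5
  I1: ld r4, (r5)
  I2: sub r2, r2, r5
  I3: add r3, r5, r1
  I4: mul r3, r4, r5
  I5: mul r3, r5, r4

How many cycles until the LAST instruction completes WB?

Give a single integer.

Answer: 10

Derivation:
I0 sub r1 <- r3,r5: IF@1 ID@2 stall=0 (-) EX@3 MEM@4 WB@5
I1 ld r4 <- r5: IF@2 ID@3 stall=0 (-) EX@4 MEM@5 WB@6
I2 sub r2 <- r2,r5: IF@3 ID@4 stall=0 (-) EX@5 MEM@6 WB@7
I3 add r3 <- r5,r1: IF@4 ID@5 stall=0 (-) EX@6 MEM@7 WB@8
I4 mul r3 <- r4,r5: IF@5 ID@6 stall=0 (-) EX@7 MEM@8 WB@9
I5 mul r3 <- r5,r4: IF@6 ID@7 stall=0 (-) EX@8 MEM@9 WB@10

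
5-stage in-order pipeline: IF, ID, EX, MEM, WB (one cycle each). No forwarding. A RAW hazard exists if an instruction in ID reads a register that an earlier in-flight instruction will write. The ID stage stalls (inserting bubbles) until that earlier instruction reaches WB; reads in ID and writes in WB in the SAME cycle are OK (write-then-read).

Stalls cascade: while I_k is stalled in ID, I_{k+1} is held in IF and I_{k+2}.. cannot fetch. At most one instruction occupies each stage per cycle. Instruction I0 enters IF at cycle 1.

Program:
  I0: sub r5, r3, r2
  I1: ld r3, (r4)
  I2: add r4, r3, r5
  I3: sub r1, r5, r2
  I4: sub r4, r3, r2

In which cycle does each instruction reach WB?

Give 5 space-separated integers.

I0 sub r5 <- r3,r2: IF@1 ID@2 stall=0 (-) EX@3 MEM@4 WB@5
I1 ld r3 <- r4: IF@2 ID@3 stall=0 (-) EX@4 MEM@5 WB@6
I2 add r4 <- r3,r5: IF@3 ID@4 stall=2 (RAW on I1.r3 (WB@6)) EX@7 MEM@8 WB@9
I3 sub r1 <- r5,r2: IF@4 ID@7 stall=0 (-) EX@8 MEM@9 WB@10
I4 sub r4 <- r3,r2: IF@7 ID@8 stall=0 (-) EX@9 MEM@10 WB@11

Answer: 5 6 9 10 11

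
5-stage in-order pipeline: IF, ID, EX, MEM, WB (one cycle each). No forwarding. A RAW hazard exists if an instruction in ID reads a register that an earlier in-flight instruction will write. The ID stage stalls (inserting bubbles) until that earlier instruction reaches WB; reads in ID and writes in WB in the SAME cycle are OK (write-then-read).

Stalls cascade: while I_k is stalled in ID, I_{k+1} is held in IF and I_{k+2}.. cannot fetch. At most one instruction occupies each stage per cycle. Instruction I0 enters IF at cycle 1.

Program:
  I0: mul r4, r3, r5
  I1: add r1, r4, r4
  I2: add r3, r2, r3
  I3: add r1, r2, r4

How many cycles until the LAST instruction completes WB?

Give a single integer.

Answer: 10

Derivation:
I0 mul r4 <- r3,r5: IF@1 ID@2 stall=0 (-) EX@3 MEM@4 WB@5
I1 add r1 <- r4,r4: IF@2 ID@3 stall=2 (RAW on I0.r4 (WB@5)) EX@6 MEM@7 WB@8
I2 add r3 <- r2,r3: IF@3 ID@6 stall=0 (-) EX@7 MEM@8 WB@9
I3 add r1 <- r2,r4: IF@6 ID@7 stall=0 (-) EX@8 MEM@9 WB@10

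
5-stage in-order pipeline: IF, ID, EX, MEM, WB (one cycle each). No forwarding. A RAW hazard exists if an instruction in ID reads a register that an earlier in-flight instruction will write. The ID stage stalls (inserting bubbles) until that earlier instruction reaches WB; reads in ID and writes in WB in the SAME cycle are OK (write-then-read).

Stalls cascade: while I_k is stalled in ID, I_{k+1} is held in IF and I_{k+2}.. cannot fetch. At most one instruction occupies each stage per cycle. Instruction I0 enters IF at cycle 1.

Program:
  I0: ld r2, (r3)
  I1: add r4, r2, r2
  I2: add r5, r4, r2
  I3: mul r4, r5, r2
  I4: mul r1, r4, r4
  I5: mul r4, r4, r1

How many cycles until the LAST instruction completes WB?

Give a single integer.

Answer: 20

Derivation:
I0 ld r2 <- r3: IF@1 ID@2 stall=0 (-) EX@3 MEM@4 WB@5
I1 add r4 <- r2,r2: IF@2 ID@3 stall=2 (RAW on I0.r2 (WB@5)) EX@6 MEM@7 WB@8
I2 add r5 <- r4,r2: IF@3 ID@6 stall=2 (RAW on I1.r4 (WB@8)) EX@9 MEM@10 WB@11
I3 mul r4 <- r5,r2: IF@6 ID@9 stall=2 (RAW on I2.r5 (WB@11)) EX@12 MEM@13 WB@14
I4 mul r1 <- r4,r4: IF@9 ID@12 stall=2 (RAW on I3.r4 (WB@14)) EX@15 MEM@16 WB@17
I5 mul r4 <- r4,r1: IF@12 ID@15 stall=2 (RAW on I4.r1 (WB@17)) EX@18 MEM@19 WB@20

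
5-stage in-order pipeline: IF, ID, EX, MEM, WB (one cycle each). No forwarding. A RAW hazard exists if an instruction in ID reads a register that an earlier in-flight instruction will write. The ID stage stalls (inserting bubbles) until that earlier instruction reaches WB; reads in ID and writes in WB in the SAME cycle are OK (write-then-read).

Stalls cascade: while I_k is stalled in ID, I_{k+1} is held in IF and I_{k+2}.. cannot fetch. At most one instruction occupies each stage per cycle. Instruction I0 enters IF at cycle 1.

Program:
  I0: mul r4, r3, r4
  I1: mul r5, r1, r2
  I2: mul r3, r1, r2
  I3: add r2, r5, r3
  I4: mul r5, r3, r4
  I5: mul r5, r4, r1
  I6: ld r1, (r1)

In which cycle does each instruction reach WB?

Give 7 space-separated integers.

I0 mul r4 <- r3,r4: IF@1 ID@2 stall=0 (-) EX@3 MEM@4 WB@5
I1 mul r5 <- r1,r2: IF@2 ID@3 stall=0 (-) EX@4 MEM@5 WB@6
I2 mul r3 <- r1,r2: IF@3 ID@4 stall=0 (-) EX@5 MEM@6 WB@7
I3 add r2 <- r5,r3: IF@4 ID@5 stall=2 (RAW on I2.r3 (WB@7)) EX@8 MEM@9 WB@10
I4 mul r5 <- r3,r4: IF@5 ID@8 stall=0 (-) EX@9 MEM@10 WB@11
I5 mul r5 <- r4,r1: IF@8 ID@9 stall=0 (-) EX@10 MEM@11 WB@12
I6 ld r1 <- r1: IF@9 ID@10 stall=0 (-) EX@11 MEM@12 WB@13

Answer: 5 6 7 10 11 12 13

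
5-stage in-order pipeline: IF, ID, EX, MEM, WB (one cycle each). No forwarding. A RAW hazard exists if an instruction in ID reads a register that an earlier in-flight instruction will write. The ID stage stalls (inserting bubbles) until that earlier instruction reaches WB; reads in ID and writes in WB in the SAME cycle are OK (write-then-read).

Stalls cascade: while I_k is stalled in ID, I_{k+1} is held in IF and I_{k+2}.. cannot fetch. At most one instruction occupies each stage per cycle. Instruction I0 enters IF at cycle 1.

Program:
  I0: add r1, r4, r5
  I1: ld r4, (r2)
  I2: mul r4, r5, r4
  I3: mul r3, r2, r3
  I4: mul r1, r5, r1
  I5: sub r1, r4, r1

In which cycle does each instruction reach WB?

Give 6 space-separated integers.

Answer: 5 6 9 10 11 14

Derivation:
I0 add r1 <- r4,r5: IF@1 ID@2 stall=0 (-) EX@3 MEM@4 WB@5
I1 ld r4 <- r2: IF@2 ID@3 stall=0 (-) EX@4 MEM@5 WB@6
I2 mul r4 <- r5,r4: IF@3 ID@4 stall=2 (RAW on I1.r4 (WB@6)) EX@7 MEM@8 WB@9
I3 mul r3 <- r2,r3: IF@4 ID@7 stall=0 (-) EX@8 MEM@9 WB@10
I4 mul r1 <- r5,r1: IF@7 ID@8 stall=0 (-) EX@9 MEM@10 WB@11
I5 sub r1 <- r4,r1: IF@8 ID@9 stall=2 (RAW on I4.r1 (WB@11)) EX@12 MEM@13 WB@14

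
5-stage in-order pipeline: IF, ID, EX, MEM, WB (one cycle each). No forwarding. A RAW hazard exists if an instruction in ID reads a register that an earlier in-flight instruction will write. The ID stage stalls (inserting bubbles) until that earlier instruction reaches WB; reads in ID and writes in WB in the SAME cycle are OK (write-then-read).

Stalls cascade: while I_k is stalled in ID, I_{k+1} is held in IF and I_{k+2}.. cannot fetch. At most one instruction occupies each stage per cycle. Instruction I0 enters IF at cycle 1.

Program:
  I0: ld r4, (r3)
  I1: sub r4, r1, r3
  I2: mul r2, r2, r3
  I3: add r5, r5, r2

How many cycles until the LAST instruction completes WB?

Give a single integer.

I0 ld r4 <- r3: IF@1 ID@2 stall=0 (-) EX@3 MEM@4 WB@5
I1 sub r4 <- r1,r3: IF@2 ID@3 stall=0 (-) EX@4 MEM@5 WB@6
I2 mul r2 <- r2,r3: IF@3 ID@4 stall=0 (-) EX@5 MEM@6 WB@7
I3 add r5 <- r5,r2: IF@4 ID@5 stall=2 (RAW on I2.r2 (WB@7)) EX@8 MEM@9 WB@10

Answer: 10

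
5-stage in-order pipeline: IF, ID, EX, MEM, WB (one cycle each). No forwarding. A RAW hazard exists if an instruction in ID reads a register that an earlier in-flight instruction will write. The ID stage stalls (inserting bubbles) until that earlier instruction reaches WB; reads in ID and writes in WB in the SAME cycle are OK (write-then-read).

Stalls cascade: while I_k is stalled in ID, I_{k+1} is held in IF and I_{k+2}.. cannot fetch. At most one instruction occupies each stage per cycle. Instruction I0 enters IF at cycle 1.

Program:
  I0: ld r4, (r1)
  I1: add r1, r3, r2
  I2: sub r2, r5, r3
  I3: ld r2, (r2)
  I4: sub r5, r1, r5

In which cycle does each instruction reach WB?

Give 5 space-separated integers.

Answer: 5 6 7 10 11

Derivation:
I0 ld r4 <- r1: IF@1 ID@2 stall=0 (-) EX@3 MEM@4 WB@5
I1 add r1 <- r3,r2: IF@2 ID@3 stall=0 (-) EX@4 MEM@5 WB@6
I2 sub r2 <- r5,r3: IF@3 ID@4 stall=0 (-) EX@5 MEM@6 WB@7
I3 ld r2 <- r2: IF@4 ID@5 stall=2 (RAW on I2.r2 (WB@7)) EX@8 MEM@9 WB@10
I4 sub r5 <- r1,r5: IF@5 ID@8 stall=0 (-) EX@9 MEM@10 WB@11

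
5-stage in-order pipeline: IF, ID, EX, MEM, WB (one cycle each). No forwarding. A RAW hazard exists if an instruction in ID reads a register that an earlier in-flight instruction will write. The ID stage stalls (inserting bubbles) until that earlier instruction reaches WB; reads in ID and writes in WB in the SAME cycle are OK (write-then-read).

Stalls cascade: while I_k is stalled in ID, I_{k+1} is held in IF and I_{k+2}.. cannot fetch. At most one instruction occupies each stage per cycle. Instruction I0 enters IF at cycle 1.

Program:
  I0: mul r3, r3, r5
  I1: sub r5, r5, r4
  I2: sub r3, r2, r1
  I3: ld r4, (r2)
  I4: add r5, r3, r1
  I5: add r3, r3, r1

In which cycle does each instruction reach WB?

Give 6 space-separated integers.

I0 mul r3 <- r3,r5: IF@1 ID@2 stall=0 (-) EX@3 MEM@4 WB@5
I1 sub r5 <- r5,r4: IF@2 ID@3 stall=0 (-) EX@4 MEM@5 WB@6
I2 sub r3 <- r2,r1: IF@3 ID@4 stall=0 (-) EX@5 MEM@6 WB@7
I3 ld r4 <- r2: IF@4 ID@5 stall=0 (-) EX@6 MEM@7 WB@8
I4 add r5 <- r3,r1: IF@5 ID@6 stall=1 (RAW on I2.r3 (WB@7)) EX@8 MEM@9 WB@10
I5 add r3 <- r3,r1: IF@6 ID@8 stall=0 (-) EX@9 MEM@10 WB@11

Answer: 5 6 7 8 10 11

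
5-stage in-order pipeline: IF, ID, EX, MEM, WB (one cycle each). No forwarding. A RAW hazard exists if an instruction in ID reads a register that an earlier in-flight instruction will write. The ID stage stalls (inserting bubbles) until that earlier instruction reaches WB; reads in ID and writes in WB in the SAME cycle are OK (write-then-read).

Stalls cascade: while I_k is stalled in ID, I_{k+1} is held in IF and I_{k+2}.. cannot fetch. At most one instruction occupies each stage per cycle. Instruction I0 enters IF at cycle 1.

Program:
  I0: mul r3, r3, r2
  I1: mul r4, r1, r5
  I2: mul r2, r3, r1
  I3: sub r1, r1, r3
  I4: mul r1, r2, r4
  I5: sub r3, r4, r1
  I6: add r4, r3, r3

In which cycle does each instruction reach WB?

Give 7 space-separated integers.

I0 mul r3 <- r3,r2: IF@1 ID@2 stall=0 (-) EX@3 MEM@4 WB@5
I1 mul r4 <- r1,r5: IF@2 ID@3 stall=0 (-) EX@4 MEM@5 WB@6
I2 mul r2 <- r3,r1: IF@3 ID@4 stall=1 (RAW on I0.r3 (WB@5)) EX@6 MEM@7 WB@8
I3 sub r1 <- r1,r3: IF@4 ID@6 stall=0 (-) EX@7 MEM@8 WB@9
I4 mul r1 <- r2,r4: IF@6 ID@7 stall=1 (RAW on I2.r2 (WB@8)) EX@9 MEM@10 WB@11
I5 sub r3 <- r4,r1: IF@7 ID@9 stall=2 (RAW on I4.r1 (WB@11)) EX@12 MEM@13 WB@14
I6 add r4 <- r3,r3: IF@9 ID@12 stall=2 (RAW on I5.r3 (WB@14)) EX@15 MEM@16 WB@17

Answer: 5 6 8 9 11 14 17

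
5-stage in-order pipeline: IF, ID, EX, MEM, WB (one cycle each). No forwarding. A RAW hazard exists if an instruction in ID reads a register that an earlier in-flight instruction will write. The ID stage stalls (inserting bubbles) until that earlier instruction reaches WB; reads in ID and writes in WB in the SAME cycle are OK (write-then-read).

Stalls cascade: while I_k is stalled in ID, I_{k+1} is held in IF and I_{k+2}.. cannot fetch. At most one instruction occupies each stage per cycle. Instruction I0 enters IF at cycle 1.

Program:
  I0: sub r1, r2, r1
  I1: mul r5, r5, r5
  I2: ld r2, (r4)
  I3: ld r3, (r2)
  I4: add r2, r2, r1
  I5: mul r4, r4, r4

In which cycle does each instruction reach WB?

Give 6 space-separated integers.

I0 sub r1 <- r2,r1: IF@1 ID@2 stall=0 (-) EX@3 MEM@4 WB@5
I1 mul r5 <- r5,r5: IF@2 ID@3 stall=0 (-) EX@4 MEM@5 WB@6
I2 ld r2 <- r4: IF@3 ID@4 stall=0 (-) EX@5 MEM@6 WB@7
I3 ld r3 <- r2: IF@4 ID@5 stall=2 (RAW on I2.r2 (WB@7)) EX@8 MEM@9 WB@10
I4 add r2 <- r2,r1: IF@5 ID@8 stall=0 (-) EX@9 MEM@10 WB@11
I5 mul r4 <- r4,r4: IF@8 ID@9 stall=0 (-) EX@10 MEM@11 WB@12

Answer: 5 6 7 10 11 12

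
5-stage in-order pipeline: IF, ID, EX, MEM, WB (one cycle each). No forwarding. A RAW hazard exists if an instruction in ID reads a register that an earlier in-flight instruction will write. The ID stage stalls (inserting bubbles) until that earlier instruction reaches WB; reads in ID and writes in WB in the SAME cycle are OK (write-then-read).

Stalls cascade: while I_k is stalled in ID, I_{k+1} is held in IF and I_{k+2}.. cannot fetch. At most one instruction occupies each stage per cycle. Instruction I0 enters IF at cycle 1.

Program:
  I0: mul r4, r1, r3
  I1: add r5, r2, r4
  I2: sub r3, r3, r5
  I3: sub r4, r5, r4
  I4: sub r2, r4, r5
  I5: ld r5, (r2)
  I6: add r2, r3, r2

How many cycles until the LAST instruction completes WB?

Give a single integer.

Answer: 19

Derivation:
I0 mul r4 <- r1,r3: IF@1 ID@2 stall=0 (-) EX@3 MEM@4 WB@5
I1 add r5 <- r2,r4: IF@2 ID@3 stall=2 (RAW on I0.r4 (WB@5)) EX@6 MEM@7 WB@8
I2 sub r3 <- r3,r5: IF@3 ID@6 stall=2 (RAW on I1.r5 (WB@8)) EX@9 MEM@10 WB@11
I3 sub r4 <- r5,r4: IF@6 ID@9 stall=0 (-) EX@10 MEM@11 WB@12
I4 sub r2 <- r4,r5: IF@9 ID@10 stall=2 (RAW on I3.r4 (WB@12)) EX@13 MEM@14 WB@15
I5 ld r5 <- r2: IF@10 ID@13 stall=2 (RAW on I4.r2 (WB@15)) EX@16 MEM@17 WB@18
I6 add r2 <- r3,r2: IF@13 ID@16 stall=0 (-) EX@17 MEM@18 WB@19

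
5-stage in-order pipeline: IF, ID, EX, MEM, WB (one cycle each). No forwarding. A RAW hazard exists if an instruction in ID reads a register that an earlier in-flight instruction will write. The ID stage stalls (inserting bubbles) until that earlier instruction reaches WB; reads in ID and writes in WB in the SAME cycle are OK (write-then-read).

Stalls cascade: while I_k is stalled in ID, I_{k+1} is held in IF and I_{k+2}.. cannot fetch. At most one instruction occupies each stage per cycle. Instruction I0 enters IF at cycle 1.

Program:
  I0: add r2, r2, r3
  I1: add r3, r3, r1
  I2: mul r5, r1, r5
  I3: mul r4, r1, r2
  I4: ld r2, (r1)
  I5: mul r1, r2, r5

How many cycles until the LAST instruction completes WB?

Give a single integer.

Answer: 12

Derivation:
I0 add r2 <- r2,r3: IF@1 ID@2 stall=0 (-) EX@3 MEM@4 WB@5
I1 add r3 <- r3,r1: IF@2 ID@3 stall=0 (-) EX@4 MEM@5 WB@6
I2 mul r5 <- r1,r5: IF@3 ID@4 stall=0 (-) EX@5 MEM@6 WB@7
I3 mul r4 <- r1,r2: IF@4 ID@5 stall=0 (-) EX@6 MEM@7 WB@8
I4 ld r2 <- r1: IF@5 ID@6 stall=0 (-) EX@7 MEM@8 WB@9
I5 mul r1 <- r2,r5: IF@6 ID@7 stall=2 (RAW on I4.r2 (WB@9)) EX@10 MEM@11 WB@12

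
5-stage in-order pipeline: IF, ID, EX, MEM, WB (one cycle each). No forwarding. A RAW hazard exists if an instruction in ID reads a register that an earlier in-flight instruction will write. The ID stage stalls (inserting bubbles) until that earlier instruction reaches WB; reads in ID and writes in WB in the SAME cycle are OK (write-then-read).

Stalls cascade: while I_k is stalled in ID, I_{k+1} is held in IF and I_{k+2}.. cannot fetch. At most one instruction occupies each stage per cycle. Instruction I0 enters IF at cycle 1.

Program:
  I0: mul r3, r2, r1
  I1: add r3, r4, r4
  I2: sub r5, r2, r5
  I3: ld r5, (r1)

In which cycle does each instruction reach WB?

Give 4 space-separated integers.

I0 mul r3 <- r2,r1: IF@1 ID@2 stall=0 (-) EX@3 MEM@4 WB@5
I1 add r3 <- r4,r4: IF@2 ID@3 stall=0 (-) EX@4 MEM@5 WB@6
I2 sub r5 <- r2,r5: IF@3 ID@4 stall=0 (-) EX@5 MEM@6 WB@7
I3 ld r5 <- r1: IF@4 ID@5 stall=0 (-) EX@6 MEM@7 WB@8

Answer: 5 6 7 8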